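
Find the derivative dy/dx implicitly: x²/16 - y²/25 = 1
Differentiate the relation implicitly: treat y = y(x) and apply the chain rule, so every y-derivative picks up a y' = dy/dx factor.

With everything moved to the left-hand side, differentiate term by term:
  d/dx[x^2/16] = x/8
  d/dx[-y^2/25] = -2y·y'/25
  d/dx[-1] = 0

Separating the contributions that come from x directly and those that come through y:
  without y':      x/8
  multiplying y':  -2y/25

so (x/8) + (-2y/25)·y' = 0, and therefore
  dy/dx = -(x/8)/(-2y/25) = 25x/(16y)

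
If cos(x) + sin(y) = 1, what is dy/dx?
Differentiate the relation implicitly: treat y = y(x) and apply the chain rule, so every y-derivative picks up a y' = dy/dx factor.

With everything moved to the left-hand side, differentiate term by term:
  d/dx[sin(y)] = y'·cos(y)
  d/dx[cos(x)] = -sin(x)
  d/dx[-1] = 0

Separating the contributions that come from x directly and those that come through y:
  without y':      -sin(x)
  multiplying y':  cos(y)

so (-sin(x)) + (cos(y))·y' = 0, and therefore
  dy/dx = -(-sin(x))/(cos(y)) = sin(x)/cos(y)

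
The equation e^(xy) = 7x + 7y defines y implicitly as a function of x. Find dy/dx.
Differentiate both sides with respect to x, treating y as y(x). By the chain rule, any term containing y contributes a factor of y' = dy/dx when we differentiate it.

Move every term to one side and write the relation as F(x, y) = 0. Term by term,
  d/dx[-7x] = -7
  d/dx[-7y] = -7·y'
  d/dx[e^(xy)] = (x·y' + y)·e^(xy)

The pieces without y' make up ∂F/∂x and the coefficient of y' is ∂F/∂y:
  ∂F/∂x = y·e^(xy) - 7,
  ∂F/∂y = x·e^(xy) - 7.

Since d/dx[F] = ∂F/∂x + (∂F/∂y)·y' = 0, solve for y':
  (∂F/∂y)·y' = -∂F/∂x
  dy/dx = -(∂F/∂x)/(∂F/∂y) = -(y·e^(xy) - 7)/(x·e^(xy) - 7) = (-y·e^(xy) + 7)/(x·e^(xy) - 7)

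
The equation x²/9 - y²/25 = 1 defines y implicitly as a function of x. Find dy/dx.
Take d/dx of both sides. Since y is implicitly a function of x, the chain rule attaches a y' = dy/dx factor whenever we differentiate through y.

Set F(x, y) = (left side) − (right side), so the curve is F = 0. Differentiating each term of F:
  d/dx[x^2/9] = 2x/9
  d/dx[-y^2/25] = -2y·y'/25
  d/dx[-1] = 0

Collecting, the y'-free part is the partial derivative in x and the y' coefficient is the partial derivative in y:
  ∂F/∂x = 2x/9
  ∂F/∂y = -2y/25

so d/dx[F(x, y(x))] = ∂F/∂x + (∂F/∂y)·y' = 0. Rearranging,
  dy/dx = -(∂F/∂x)/(∂F/∂y) = -(2x/9)/(-2y/25) = 25x/(9y)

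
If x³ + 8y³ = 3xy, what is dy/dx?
Differentiate both sides with respect to x, treating y as y(x). By the chain rule, any term containing y contributes a factor of y' = dy/dx when we differentiate it.

Move every term to one side and write the relation as F(x, y) = 0. Term by term,
  d/dx[x^3] = 3x^2
  d/dx[-3xy] = -3x·y' - 3y
  d/dx[8y^3] = 24y^2·y'

The pieces without y' make up ∂F/∂x and the coefficient of y' is ∂F/∂y:
  ∂F/∂x = 3x^2 - 3y,
  ∂F/∂y = -3x + 24y^2.

Since d/dx[F] = ∂F/∂x + (∂F/∂y)·y' = 0, solve for y':
  (∂F/∂y)·y' = -∂F/∂x
  dy/dx = -(∂F/∂x)/(∂F/∂y) = -(3x^2 - 3y)/(-3x + 24y^2) = (x^2 - y)/(x - 8y^2)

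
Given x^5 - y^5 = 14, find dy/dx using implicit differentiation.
Apply d/dx to both sides, remembering that y depends on x. Each occurrence of y therefore brings in a y' = dy/dx via the chain rule.

With F(x, y) equal to the left-hand side minus the right, differentiate F term by term:
  d/dx[x^5] = 5x^4
  d/dx[-y^5] = -5y^4·y'
  d/dx[-14] = 0
Adding these up, d/dx[F] = 0 becomes
  (5x^4) + (-5y^4)·y' = 0,
so isolating y',
  dy/dx = -(5x^4)/(-5y^4) = x^4/y^4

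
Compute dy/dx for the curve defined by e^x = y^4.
Apply d/dx to both sides, remembering that y depends on x. Each occurrence of y therefore brings in a y' = dy/dx via the chain rule.

With F(x, y) equal to the left-hand side minus the right, differentiate F term by term:
  d/dx[-y^4] = -4y^3·y'
  d/dx[e^(x)] = e^(x)
Adding these up, d/dx[F] = 0 becomes
  (e^(x)) + (-4y^3)·y' = 0,
so isolating y',
  dy/dx = -(e^(x))/(-4y^3) = e^(x)/(4y^3)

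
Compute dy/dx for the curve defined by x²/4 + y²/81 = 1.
Differentiate both sides with respect to x, treating y as y(x). By the chain rule, any term containing y contributes a factor of y' = dy/dx when we differentiate it.

Move every term to one side and write the relation as F(x, y) = 0. Term by term,
  d/dx[x^2/4] = x/2
  d/dx[y^2/81] = 2y·y'/81
  d/dx[-1] = 0

The pieces without y' make up ∂F/∂x and the coefficient of y' is ∂F/∂y:
  ∂F/∂x = x/2,
  ∂F/∂y = 2y/81.

Since d/dx[F] = ∂F/∂x + (∂F/∂y)·y' = 0, solve for y':
  (∂F/∂y)·y' = -∂F/∂x
  dy/dx = -(∂F/∂x)/(∂F/∂y) = -(x/2)/(2y/81) = -81x/(4y)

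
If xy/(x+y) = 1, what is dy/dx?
Apply d/dx to both sides, remembering that y depends on x. Each occurrence of y therefore brings in a y' = dy/dx via the chain rule.

With F(x, y) equal to the left-hand side minus the right, differentiate F term by term:
  d/dx[xy/(x + y)] = xy(-y' - 1)/(x + y)^2 + x·y'/(x + y) + y/(x + y)
  d/dx[-1] = 0
Adding these up, d/dx[F] = 0 becomes
  (-xy/(x + y)^2 + y/(x + y)) + (-xy/(x + y)^2 + x/(x + y))·y' = 0,
so isolating y',
  dy/dx = -(-xy/(x + y)^2 + y/(x + y))/(-xy/(x + y)^2 + x/(x + y))
        = -(y^2/(x + y)^2)/(x^2/(x + y)^2) = -y^2/x^2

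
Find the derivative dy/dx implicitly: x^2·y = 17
Apply d/dx to both sides, remembering that y depends on x. Each occurrence of y therefore brings in a y' = dy/dx via the chain rule.

With F(x, y) equal to the left-hand side minus the right, differentiate F term by term:
  d/dx[x^2y] = x^2·y' + 2xy
  d/dx[-17] = 0
Adding these up, d/dx[F] = 0 becomes
  (2xy) + (x^2)·y' = 0,
so isolating y',
  dy/dx = -(2xy)/(x^2) = -2y/x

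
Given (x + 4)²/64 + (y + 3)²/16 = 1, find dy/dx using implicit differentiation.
Apply d/dx to both sides, remembering that y depends on x. Each occurrence of y therefore brings in a y' = dy/dx via the chain rule.

With F(x, y) equal to the left-hand side minus the right, differentiate F term by term:
  d/dx[(x + 4)^2/64] = x/32 + 1/8
  d/dx[(y + 3)^2/16] = y'(y + 3)/8
  d/dx[-1] = 0
Adding these up, d/dx[F] = 0 becomes
  (x/32 + 1/8) + (y/8 + 3/8)·y' = 0,
so isolating y',
  dy/dx = -(x/32 + 1/8)/(y/8 + 3/8)
        = -((x + 4)/32)/((y + 3)/8) = (-x - 4)/(4(y + 3))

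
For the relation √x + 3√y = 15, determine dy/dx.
Differentiate the relation implicitly: treat y = y(x) and apply the chain rule, so every y-derivative picks up a y' = dy/dx factor.

With everything moved to the left-hand side, differentiate term by term:
  d/dx[√(x)] = 1/(2√(x))
  d/dx[3√(y)] = 3·y'/(2√(y))
  d/dx[-15] = 0

Separating the contributions that come from x directly and those that come through y:
  without y':      1/(2√(x))
  multiplying y':  3/(2√(y))

so (1/(2√(x))) + (3/(2√(y)))·y' = 0, and therefore
  dy/dx = -(1/(2√(x)))/(3/(2√(y))) = -√(y)/(3√(x))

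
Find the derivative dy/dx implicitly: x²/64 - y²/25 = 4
Apply d/dx to both sides, remembering that y depends on x. Each occurrence of y therefore brings in a y' = dy/dx via the chain rule.

With F(x, y) equal to the left-hand side minus the right, differentiate F term by term:
  d/dx[x^2/64] = x/32
  d/dx[-y^2/25] = -2y·y'/25
  d/dx[-4] = 0
Adding these up, d/dx[F] = 0 becomes
  (x/32) + (-2y/25)·y' = 0,
so isolating y',
  dy/dx = -(x/32)/(-2y/25) = 25x/(64y)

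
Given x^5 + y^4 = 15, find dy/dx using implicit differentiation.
Differentiate both sides with respect to x, treating y as y(x). By the chain rule, any term containing y contributes a factor of y' = dy/dx when we differentiate it.

Move every term to one side and write the relation as F(x, y) = 0. Term by term,
  d/dx[x^5] = 5x^4
  d/dx[y^4] = 4y^3·y'
  d/dx[-15] = 0

The pieces without y' make up ∂F/∂x and the coefficient of y' is ∂F/∂y:
  ∂F/∂x = 5x^4,
  ∂F/∂y = 4y^3.

Since d/dx[F] = ∂F/∂x + (∂F/∂y)·y' = 0, solve for y':
  (∂F/∂y)·y' = -∂F/∂x
  dy/dx = -(∂F/∂x)/(∂F/∂y) = -(5x^4)/(4y^3) = -5x^4/(4y^3)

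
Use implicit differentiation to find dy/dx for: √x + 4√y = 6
Take d/dx of both sides. Since y is implicitly a function of x, the chain rule attaches a y' = dy/dx factor whenever we differentiate through y.

Set F(x, y) = (left side) − (right side), so the curve is F = 0. Differentiating each term of F:
  d/dx[√(x)] = 1/(2√(x))
  d/dx[4√(y)] = 2·y'/√(y)
  d/dx[-6] = 0

Collecting, the y'-free part is the partial derivative in x and the y' coefficient is the partial derivative in y:
  ∂F/∂x = 1/(2√(x))
  ∂F/∂y = 2/√(y)

so d/dx[F(x, y(x))] = ∂F/∂x + (∂F/∂y)·y' = 0. Rearranging,
  dy/dx = -(∂F/∂x)/(∂F/∂y) = -(1/(2√(x)))/(2/√(y)) = -√(y)/(4√(x))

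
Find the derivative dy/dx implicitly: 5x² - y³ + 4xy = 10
Differentiate both sides with respect to x, treating y as y(x). By the chain rule, any term containing y contributes a factor of y' = dy/dx when we differentiate it.

Move every term to one side and write the relation as F(x, y) = 0. Term by term,
  d/dx[5x^2] = 10x
  d/dx[4xy] = 4x·y' + 4y
  d/dx[-y^3] = -3y^2·y'
  d/dx[-10] = 0

The pieces without y' make up ∂F/∂x and the coefficient of y' is ∂F/∂y:
  ∂F/∂x = 10x + 4y,
  ∂F/∂y = 4x - 3y^2.

Since d/dx[F] = ∂F/∂x + (∂F/∂y)·y' = 0, solve for y':
  (∂F/∂y)·y' = -∂F/∂x
  dy/dx = -(∂F/∂x)/(∂F/∂y) = -(10x + 4y)/(4x - 3y^2) = 2(-5x - 2y)/(4x - 3y^2)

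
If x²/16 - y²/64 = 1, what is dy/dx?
Differentiate the relation implicitly: treat y = y(x) and apply the chain rule, so every y-derivative picks up a y' = dy/dx factor.

With everything moved to the left-hand side, differentiate term by term:
  d/dx[x^2/16] = x/8
  d/dx[-y^2/64] = -y·y'/32
  d/dx[-1] = 0

Separating the contributions that come from x directly and those that come through y:
  without y':      x/8
  multiplying y':  -y/32

so (x/8) + (-y/32)·y' = 0, and therefore
  dy/dx = -(x/8)/(-y/32) = 4x/y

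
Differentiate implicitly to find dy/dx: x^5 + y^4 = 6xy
Differentiate the relation implicitly: treat y = y(x) and apply the chain rule, so every y-derivative picks up a y' = dy/dx factor.

With everything moved to the left-hand side, differentiate term by term:
  d/dx[x^5] = 5x^4
  d/dx[-6xy] = -6x·y' - 6y
  d/dx[y^4] = 4y^3·y'

Separating the contributions that come from x directly and those that come through y:
  without y':      5x^4 - 6y
  multiplying y':  -6x + 4y^3

so (5x^4 - 6y) + (-6x + 4y^3)·y' = 0, and therefore
  dy/dx = -(5x^4 - 6y)/(-6x + 4y^3) = (5x^4 - 6y)/(2(3x - 2y^3))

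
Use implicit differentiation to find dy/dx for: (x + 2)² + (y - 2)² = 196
Take d/dx of both sides. Since y is implicitly a function of x, the chain rule attaches a y' = dy/dx factor whenever we differentiate through y.

Set F(x, y) = (left side) − (right side), so the curve is F = 0. Differentiating each term of F:
  d/dx[(x + 2)^2] = 2x + 4
  d/dx[(y - 2)^2] = 2·y'(y - 2)
  d/dx[-196] = 0

Collecting, the y'-free part is the partial derivative in x and the y' coefficient is the partial derivative in y:
  ∂F/∂x = 2x + 4
  ∂F/∂y = 2y - 4

so d/dx[F(x, y(x))] = ∂F/∂x + (∂F/∂y)·y' = 0. Rearranging,
  dy/dx = -(∂F/∂x)/(∂F/∂y) = -(2x + 4)/(2y - 4) = (-x - 2)/(y - 2)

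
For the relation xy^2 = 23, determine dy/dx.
Differentiate the relation implicitly: treat y = y(x) and apply the chain rule, so every y-derivative picks up a y' = dy/dx factor.

With everything moved to the left-hand side, differentiate term by term:
  d/dx[xy^2] = 2xy·y' + y^2
  d/dx[-23] = 0

Separating the contributions that come from x directly and those that come through y:
  without y':      y^2
  multiplying y':  2xy

so (y^2) + (2xy)·y' = 0, and therefore
  dy/dx = -(y^2)/(2xy) = -y/(2x)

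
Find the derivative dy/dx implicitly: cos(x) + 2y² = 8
Differentiate the relation implicitly: treat y = y(x) and apply the chain rule, so every y-derivative picks up a y' = dy/dx factor.

With everything moved to the left-hand side, differentiate term by term:
  d/dx[2y^2] = 4y·y'
  d/dx[cos(x)] = -sin(x)
  d/dx[-8] = 0

Separating the contributions that come from x directly and those that come through y:
  without y':      -sin(x)
  multiplying y':  4y

so (-sin(x)) + (4y)·y' = 0, and therefore
  dy/dx = -(-sin(x))/(4y) = sin(x)/(4y)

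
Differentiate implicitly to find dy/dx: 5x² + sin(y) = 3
Differentiate the relation implicitly: treat y = y(x) and apply the chain rule, so every y-derivative picks up a y' = dy/dx factor.

With everything moved to the left-hand side, differentiate term by term:
  d/dx[5x^2] = 10x
  d/dx[sin(y)] = y'·cos(y)
  d/dx[-3] = 0

Separating the contributions that come from x directly and those that come through y:
  without y':      10x
  multiplying y':  cos(y)

so (10x) + (cos(y))·y' = 0, and therefore
  dy/dx = -(10x)/(cos(y)) = -10x/cos(y)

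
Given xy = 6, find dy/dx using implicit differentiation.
Apply d/dx to both sides, remembering that y depends on x. Each occurrence of y therefore brings in a y' = dy/dx via the chain rule.

With F(x, y) equal to the left-hand side minus the right, differentiate F term by term:
  d/dx[xy] = x·y' + y
  d/dx[-6] = 0
Adding these up, d/dx[F] = 0 becomes
  (y) + (x)·y' = 0,
so isolating y',
  dy/dx = -(y)/(x) = -y/x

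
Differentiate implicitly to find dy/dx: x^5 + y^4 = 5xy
Apply d/dx to both sides, remembering that y depends on x. Each occurrence of y therefore brings in a y' = dy/dx via the chain rule.

With F(x, y) equal to the left-hand side minus the right, differentiate F term by term:
  d/dx[x^5] = 5x^4
  d/dx[-5xy] = -5x·y' - 5y
  d/dx[y^4] = 4y^3·y'
Adding these up, d/dx[F] = 0 becomes
  (5x^4 - 5y) + (-5x + 4y^3)·y' = 0,
so isolating y',
  dy/dx = -(5x^4 - 5y)/(-5x + 4y^3) = 5(x^4 - y)/(5x - 4y^3)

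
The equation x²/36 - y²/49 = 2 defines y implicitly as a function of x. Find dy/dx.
Apply d/dx to both sides, remembering that y depends on x. Each occurrence of y therefore brings in a y' = dy/dx via the chain rule.

With F(x, y) equal to the left-hand side minus the right, differentiate F term by term:
  d/dx[x^2/36] = x/18
  d/dx[-y^2/49] = -2y·y'/49
  d/dx[-2] = 0
Adding these up, d/dx[F] = 0 becomes
  (x/18) + (-2y/49)·y' = 0,
so isolating y',
  dy/dx = -(x/18)/(-2y/49) = 49x/(36y)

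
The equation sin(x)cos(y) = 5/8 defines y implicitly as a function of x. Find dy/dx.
Take d/dx of both sides. Since y is implicitly a function of x, the chain rule attaches a y' = dy/dx factor whenever we differentiate through y.

Set F(x, y) = (left side) − (right side), so the curve is F = 0. Differentiating each term of F:
  d/dx[sin(x)·cos(y)] = -y'·sin(x)·sin(y) + cos(x)·cos(y)
  d/dx[-5/8] = 0

Collecting, the y'-free part is the partial derivative in x and the y' coefficient is the partial derivative in y:
  ∂F/∂x = cos(x)·cos(y)
  ∂F/∂y = -sin(x)·sin(y)

so d/dx[F(x, y(x))] = ∂F/∂x + (∂F/∂y)·y' = 0. Rearranging,
  dy/dx = -(∂F/∂x)/(∂F/∂y) = -(cos(x)·cos(y))/(-sin(x)·sin(y)) = 1/(tan(x)·tan(y))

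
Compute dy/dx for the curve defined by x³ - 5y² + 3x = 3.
Differentiate both sides with respect to x, treating y as y(x). By the chain rule, any term containing y contributes a factor of y' = dy/dx when we differentiate it.

Move every term to one side and write the relation as F(x, y) = 0. Term by term,
  d/dx[x^3] = 3x^2
  d/dx[3x] = 3
  d/dx[-5y^2] = -10y·y'
  d/dx[-3] = 0

The pieces without y' make up ∂F/∂x and the coefficient of y' is ∂F/∂y:
  ∂F/∂x = 3x^2 + 3,
  ∂F/∂y = -10y.

Since d/dx[F] = ∂F/∂x + (∂F/∂y)·y' = 0, solve for y':
  (∂F/∂y)·y' = -∂F/∂x
  dy/dx = -(∂F/∂x)/(∂F/∂y) = -(3x^2 + 3)/(-10y) = 3(x^2 + 1)/(10y)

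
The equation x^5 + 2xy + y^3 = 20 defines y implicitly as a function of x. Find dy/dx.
Differentiate the relation implicitly: treat y = y(x) and apply the chain rule, so every y-derivative picks up a y' = dy/dx factor.

With everything moved to the left-hand side, differentiate term by term:
  d/dx[x^5] = 5x^4
  d/dx[2xy] = 2x·y' + 2y
  d/dx[y^3] = 3y^2·y'
  d/dx[-20] = 0

Separating the contributions that come from x directly and those that come through y:
  without y':      5x^4 + 2y
  multiplying y':  2x + 3y^2

so (5x^4 + 2y) + (2x + 3y^2)·y' = 0, and therefore
  dy/dx = -(5x^4 + 2y)/(2x + 3y^2) = (-5x^4 - 2y)/(2x + 3y^2)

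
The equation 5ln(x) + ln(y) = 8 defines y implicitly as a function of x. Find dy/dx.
Differentiate the relation implicitly: treat y = y(x) and apply the chain rule, so every y-derivative picks up a y' = dy/dx factor.

With everything moved to the left-hand side, differentiate term by term:
  d/dx[5ln(x)] = 5/x
  d/dx[ln(y)] = y'/y
  d/dx[-8] = 0

Separating the contributions that come from x directly and those that come through y:
  without y':      5/x
  multiplying y':  1/y

so (5/x) + (1/y)·y' = 0, and therefore
  dy/dx = -(5/x)/(1/y) = -5y/x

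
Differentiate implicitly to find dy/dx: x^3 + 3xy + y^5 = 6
Differentiate the relation implicitly: treat y = y(x) and apply the chain rule, so every y-derivative picks up a y' = dy/dx factor.

With everything moved to the left-hand side, differentiate term by term:
  d/dx[x^3] = 3x^2
  d/dx[3xy] = 3x·y' + 3y
  d/dx[y^5] = 5y^4·y'
  d/dx[-6] = 0

Separating the contributions that come from x directly and those that come through y:
  without y':      3x^2 + 3y
  multiplying y':  3x + 5y^4

so (3x^2 + 3y) + (3x + 5y^4)·y' = 0, and therefore
  dy/dx = -(3x^2 + 3y)/(3x + 5y^4) = 3(-x^2 - y)/(3x + 5y^4)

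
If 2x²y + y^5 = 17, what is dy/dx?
Differentiate both sides with respect to x, treating y as y(x). By the chain rule, any term containing y contributes a factor of y' = dy/dx when we differentiate it.

Move every term to one side and write the relation as F(x, y) = 0. Term by term,
  d/dx[2x^2y] = 2x^2·y' + 4xy
  d/dx[y^5] = 5y^4·y'
  d/dx[-17] = 0

The pieces without y' make up ∂F/∂x and the coefficient of y' is ∂F/∂y:
  ∂F/∂x = 4xy,
  ∂F/∂y = 2x^2 + 5y^4.

Since d/dx[F] = ∂F/∂x + (∂F/∂y)·y' = 0, solve for y':
  (∂F/∂y)·y' = -∂F/∂x
  dy/dx = -(∂F/∂x)/(∂F/∂y) = -(4xy)/(2x^2 + 5y^4) = -4xy/(2x^2 + 5y^4)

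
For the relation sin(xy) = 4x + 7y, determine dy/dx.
Differentiate the relation implicitly: treat y = y(x) and apply the chain rule, so every y-derivative picks up a y' = dy/dx factor.

With everything moved to the left-hand side, differentiate term by term:
  d/dx[-4x] = -4
  d/dx[-7y] = -7·y'
  d/dx[sin(xy)] = (x·y' + y)·cos(xy)

Separating the contributions that come from x directly and those that come through y:
  without y':      y·cos(xy) - 4
  multiplying y':  x·cos(xy) - 7

so (y·cos(xy) - 4) + (x·cos(xy) - 7)·y' = 0, and therefore
  dy/dx = -(y·cos(xy) - 4)/(x·cos(xy) - 7) = (-y·cos(xy) + 4)/(x·cos(xy) - 7)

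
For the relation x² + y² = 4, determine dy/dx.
Differentiate both sides with respect to x, treating y as y(x). By the chain rule, any term containing y contributes a factor of y' = dy/dx when we differentiate it.

Move every term to one side and write the relation as F(x, y) = 0. Term by term,
  d/dx[x^2] = 2x
  d/dx[y^2] = 2y·y'
  d/dx[-4] = 0

The pieces without y' make up ∂F/∂x and the coefficient of y' is ∂F/∂y:
  ∂F/∂x = 2x,
  ∂F/∂y = 2y.

Since d/dx[F] = ∂F/∂x + (∂F/∂y)·y' = 0, solve for y':
  (∂F/∂y)·y' = -∂F/∂x
  dy/dx = -(∂F/∂x)/(∂F/∂y) = -(2x)/(2y) = -x/y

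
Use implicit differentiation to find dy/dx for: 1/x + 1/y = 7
Differentiate both sides with respect to x, treating y as y(x). By the chain rule, any term containing y contributes a factor of y' = dy/dx when we differentiate it.

Move every term to one side and write the relation as F(x, y) = 0. Term by term,
  d/dx[1/y] = -y'/y^2
  d/dx[1/x] = -1/x^2
  d/dx[-7] = 0

The pieces without y' make up ∂F/∂x and the coefficient of y' is ∂F/∂y:
  ∂F/∂x = -1/x^2,
  ∂F/∂y = -1/y^2.

Since d/dx[F] = ∂F/∂x + (∂F/∂y)·y' = 0, solve for y':
  (∂F/∂y)·y' = -∂F/∂x
  dy/dx = -(∂F/∂x)/(∂F/∂y) = -(-1/x^2)/(-1/y^2) = -y^2/x^2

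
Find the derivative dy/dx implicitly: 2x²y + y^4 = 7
Take d/dx of both sides. Since y is implicitly a function of x, the chain rule attaches a y' = dy/dx factor whenever we differentiate through y.

Set F(x, y) = (left side) − (right side), so the curve is F = 0. Differentiating each term of F:
  d/dx[2x^2y] = 2x^2·y' + 4xy
  d/dx[y^4] = 4y^3·y'
  d/dx[-7] = 0

Collecting, the y'-free part is the partial derivative in x and the y' coefficient is the partial derivative in y:
  ∂F/∂x = 4xy
  ∂F/∂y = 2x^2 + 4y^3

so d/dx[F(x, y(x))] = ∂F/∂x + (∂F/∂y)·y' = 0. Rearranging,
  dy/dx = -(∂F/∂x)/(∂F/∂y) = -(4xy)/(2x^2 + 4y^3) = -2xy/(x^2 + 2y^3)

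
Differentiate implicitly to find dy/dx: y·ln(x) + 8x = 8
Take d/dx of both sides. Since y is implicitly a function of x, the chain rule attaches a y' = dy/dx factor whenever we differentiate through y.

Set F(x, y) = (left side) − (right side), so the curve is F = 0. Differentiating each term of F:
  d/dx[8x] = 8
  d/dx[y·ln(x)] = y'·ln(x) + y/x
  d/dx[-8] = 0

Collecting, the y'-free part is the partial derivative in x and the y' coefficient is the partial derivative in y:
  ∂F/∂x = 8 + y/x
  ∂F/∂y = ln(x)

so d/dx[F(x, y(x))] = ∂F/∂x + (∂F/∂y)·y' = 0. Rearranging,
  dy/dx = -(∂F/∂x)/(∂F/∂y) = -(8 + y/x)/(ln(x))
        = -((8x + y)/x)/(ln(x)) = (-8x - y)/(x·ln(x))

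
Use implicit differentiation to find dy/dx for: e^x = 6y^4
Take d/dx of both sides. Since y is implicitly a function of x, the chain rule attaches a y' = dy/dx factor whenever we differentiate through y.

Set F(x, y) = (left side) − (right side), so the curve is F = 0. Differentiating each term of F:
  d/dx[-6y^4] = -24y^3·y'
  d/dx[e^(x)] = e^(x)

Collecting, the y'-free part is the partial derivative in x and the y' coefficient is the partial derivative in y:
  ∂F/∂x = e^(x)
  ∂F/∂y = -24y^3

so d/dx[F(x, y(x))] = ∂F/∂x + (∂F/∂y)·y' = 0. Rearranging,
  dy/dx = -(∂F/∂x)/(∂F/∂y) = -(e^(x))/(-24y^3) = e^(x)/(24y^3)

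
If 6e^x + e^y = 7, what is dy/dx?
Differentiate both sides with respect to x, treating y as y(x). By the chain rule, any term containing y contributes a factor of y' = dy/dx when we differentiate it.

Move every term to one side and write the relation as F(x, y) = 0. Term by term,
  d/dx[6e^(x)] = 6e^(x)
  d/dx[e^(y)] = y'·e^(y)
  d/dx[-7] = 0

The pieces without y' make up ∂F/∂x and the coefficient of y' is ∂F/∂y:
  ∂F/∂x = 6e^(x),
  ∂F/∂y = e^(y).

Since d/dx[F] = ∂F/∂x + (∂F/∂y)·y' = 0, solve for y':
  (∂F/∂y)·y' = -∂F/∂x
  dy/dx = -(∂F/∂x)/(∂F/∂y) = -(6e^(x))/(e^(y)) = -6e^(x - y)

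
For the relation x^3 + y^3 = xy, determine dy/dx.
Differentiate both sides with respect to x, treating y as y(x). By the chain rule, any term containing y contributes a factor of y' = dy/dx when we differentiate it.

Move every term to one side and write the relation as F(x, y) = 0. Term by term,
  d/dx[x^3] = 3x^2
  d/dx[-xy] = -x·y' - y
  d/dx[y^3] = 3y^2·y'

The pieces without y' make up ∂F/∂x and the coefficient of y' is ∂F/∂y:
  ∂F/∂x = 3x^2 - y,
  ∂F/∂y = -x + 3y^2.

Since d/dx[F] = ∂F/∂x + (∂F/∂y)·y' = 0, solve for y':
  (∂F/∂y)·y' = -∂F/∂x
  dy/dx = -(∂F/∂x)/(∂F/∂y) = -(3x^2 - y)/(-x + 3y^2) = (3x^2 - y)/(x - 3y^2)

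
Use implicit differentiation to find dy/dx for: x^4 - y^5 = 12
Differentiate the relation implicitly: treat y = y(x) and apply the chain rule, so every y-derivative picks up a y' = dy/dx factor.

With everything moved to the left-hand side, differentiate term by term:
  d/dx[x^4] = 4x^3
  d/dx[-y^5] = -5y^4·y'
  d/dx[-12] = 0

Separating the contributions that come from x directly and those that come through y:
  without y':      4x^3
  multiplying y':  -5y^4

so (4x^3) + (-5y^4)·y' = 0, and therefore
  dy/dx = -(4x^3)/(-5y^4) = 4x^3/(5y^4)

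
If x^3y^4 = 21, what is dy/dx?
Differentiate both sides with respect to x, treating y as y(x). By the chain rule, any term containing y contributes a factor of y' = dy/dx when we differentiate it.

Move every term to one side and write the relation as F(x, y) = 0. Term by term,
  d/dx[x^3y^4] = 4x^3y^3·y' + 3x^2y^4
  d/dx[-21] = 0

The pieces without y' make up ∂F/∂x and the coefficient of y' is ∂F/∂y:
  ∂F/∂x = 3x^2y^4,
  ∂F/∂y = 4x^3y^3.

Since d/dx[F] = ∂F/∂x + (∂F/∂y)·y' = 0, solve for y':
  (∂F/∂y)·y' = -∂F/∂x
  dy/dx = -(∂F/∂x)/(∂F/∂y) = -(3x^2y^4)/(4x^3y^3) = -3y/(4x)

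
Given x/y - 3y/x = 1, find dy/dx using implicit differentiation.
Take d/dx of both sides. Since y is implicitly a function of x, the chain rule attaches a y' = dy/dx factor whenever we differentiate through y.

Set F(x, y) = (left side) − (right side), so the curve is F = 0. Differentiating each term of F:
  d/dx[x/y] = -x·y'/y^2 + 1/y
  d/dx[-3y/x] = -3·y'/x + 3y/x^2
  d/dx[-1] = 0

Collecting, the y'-free part is the partial derivative in x and the y' coefficient is the partial derivative in y:
  ∂F/∂x = 1/y + 3y/x^2
  ∂F/∂y = -x/y^2 - 3/x

so d/dx[F(x, y(x))] = ∂F/∂x + (∂F/∂y)·y' = 0. Rearranging,
  dy/dx = -(∂F/∂x)/(∂F/∂y) = -(1/y + 3y/x^2)/(-x/y^2 - 3/x)
        = -((x^2 + 3y^2)/(x^2y))/(-(x^2 + 3y^2)/(xy^2)) = y/x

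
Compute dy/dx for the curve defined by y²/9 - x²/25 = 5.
Take d/dx of both sides. Since y is implicitly a function of x, the chain rule attaches a y' = dy/dx factor whenever we differentiate through y.

Set F(x, y) = (left side) − (right side), so the curve is F = 0. Differentiating each term of F:
  d/dx[-x^2/25] = -2x/25
  d/dx[y^2/9] = 2y·y'/9
  d/dx[-5] = 0

Collecting, the y'-free part is the partial derivative in x and the y' coefficient is the partial derivative in y:
  ∂F/∂x = -2x/25
  ∂F/∂y = 2y/9

so d/dx[F(x, y(x))] = ∂F/∂x + (∂F/∂y)·y' = 0. Rearranging,
  dy/dx = -(∂F/∂x)/(∂F/∂y) = -(-2x/25)/(2y/9) = 9x/(25y)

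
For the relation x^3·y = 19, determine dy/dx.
Apply d/dx to both sides, remembering that y depends on x. Each occurrence of y therefore brings in a y' = dy/dx via the chain rule.

With F(x, y) equal to the left-hand side minus the right, differentiate F term by term:
  d/dx[x^3y] = x^3·y' + 3x^2y
  d/dx[-19] = 0
Adding these up, d/dx[F] = 0 becomes
  (3x^2y) + (x^3)·y' = 0,
so isolating y',
  dy/dx = -(3x^2y)/(x^3) = -3y/x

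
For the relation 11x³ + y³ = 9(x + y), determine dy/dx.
Differentiate the relation implicitly: treat y = y(x) and apply the chain rule, so every y-derivative picks up a y' = dy/dx factor.

With everything moved to the left-hand side, differentiate term by term:
  d/dx[11x^3] = 33x^2
  d/dx[-9x] = -9
  d/dx[y^3] = 3y^2·y'
  d/dx[-9y] = -9·y'

Separating the contributions that come from x directly and those that come through y:
  without y':      33x^2 - 9
  multiplying y':  3y^2 - 9

so (33x^2 - 9) + (3y^2 - 9)·y' = 0, and therefore
  dy/dx = -(33x^2 - 9)/(3y^2 - 9) = (3 - 11x^2)/(y^2 - 3)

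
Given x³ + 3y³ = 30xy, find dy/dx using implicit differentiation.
Take d/dx of both sides. Since y is implicitly a function of x, the chain rule attaches a y' = dy/dx factor whenever we differentiate through y.

Set F(x, y) = (left side) − (right side), so the curve is F = 0. Differentiating each term of F:
  d/dx[x^3] = 3x^2
  d/dx[-30xy] = -30x·y' - 30y
  d/dx[3y^3] = 9y^2·y'

Collecting, the y'-free part is the partial derivative in x and the y' coefficient is the partial derivative in y:
  ∂F/∂x = 3x^2 - 30y
  ∂F/∂y = -30x + 9y^2

so d/dx[F(x, y(x))] = ∂F/∂x + (∂F/∂y)·y' = 0. Rearranging,
  dy/dx = -(∂F/∂x)/(∂F/∂y) = -(3x^2 - 30y)/(-30x + 9y^2) = (x^2 - 10y)/(10x - 3y^2)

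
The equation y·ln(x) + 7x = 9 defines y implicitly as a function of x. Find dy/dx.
Differentiate the relation implicitly: treat y = y(x) and apply the chain rule, so every y-derivative picks up a y' = dy/dx factor.

With everything moved to the left-hand side, differentiate term by term:
  d/dx[7x] = 7
  d/dx[y·ln(x)] = y'·ln(x) + y/x
  d/dx[-9] = 0

Separating the contributions that come from x directly and those that come through y:
  without y':      7 + y/x
  multiplying y':  ln(x)

so (7 + y/x) + (ln(x))·y' = 0, and therefore
  dy/dx = -(7 + y/x)/(ln(x))
        = -((7x + y)/x)/(ln(x)) = (-7x - y)/(x·ln(x))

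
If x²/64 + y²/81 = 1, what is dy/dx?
Differentiate the relation implicitly: treat y = y(x) and apply the chain rule, so every y-derivative picks up a y' = dy/dx factor.

With everything moved to the left-hand side, differentiate term by term:
  d/dx[x^2/64] = x/32
  d/dx[y^2/81] = 2y·y'/81
  d/dx[-1] = 0

Separating the contributions that come from x directly and those that come through y:
  without y':      x/32
  multiplying y':  2y/81

so (x/32) + (2y/81)·y' = 0, and therefore
  dy/dx = -(x/32)/(2y/81) = -81x/(64y)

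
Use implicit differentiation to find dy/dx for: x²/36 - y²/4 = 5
Apply d/dx to both sides, remembering that y depends on x. Each occurrence of y therefore brings in a y' = dy/dx via the chain rule.

With F(x, y) equal to the left-hand side minus the right, differentiate F term by term:
  d/dx[x^2/36] = x/18
  d/dx[-y^2/4] = -y·y'/2
  d/dx[-5] = 0
Adding these up, d/dx[F] = 0 becomes
  (x/18) + (-y/2)·y' = 0,
so isolating y',
  dy/dx = -(x/18)/(-y/2) = x/(9y)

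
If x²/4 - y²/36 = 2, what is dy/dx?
Take d/dx of both sides. Since y is implicitly a function of x, the chain rule attaches a y' = dy/dx factor whenever we differentiate through y.

Set F(x, y) = (left side) − (right side), so the curve is F = 0. Differentiating each term of F:
  d/dx[x^2/4] = x/2
  d/dx[-y^2/36] = -y·y'/18
  d/dx[-2] = 0

Collecting, the y'-free part is the partial derivative in x and the y' coefficient is the partial derivative in y:
  ∂F/∂x = x/2
  ∂F/∂y = -y/18

so d/dx[F(x, y(x))] = ∂F/∂x + (∂F/∂y)·y' = 0. Rearranging,
  dy/dx = -(∂F/∂x)/(∂F/∂y) = -(x/2)/(-y/18) = 9x/y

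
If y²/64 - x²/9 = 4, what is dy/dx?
Apply d/dx to both sides, remembering that y depends on x. Each occurrence of y therefore brings in a y' = dy/dx via the chain rule.

With F(x, y) equal to the left-hand side minus the right, differentiate F term by term:
  d/dx[-x^2/9] = -2x/9
  d/dx[y^2/64] = y·y'/32
  d/dx[-4] = 0
Adding these up, d/dx[F] = 0 becomes
  (-2x/9) + (y/32)·y' = 0,
so isolating y',
  dy/dx = -(-2x/9)/(y/32) = 64x/(9y)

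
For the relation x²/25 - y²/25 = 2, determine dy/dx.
Apply d/dx to both sides, remembering that y depends on x. Each occurrence of y therefore brings in a y' = dy/dx via the chain rule.

With F(x, y) equal to the left-hand side minus the right, differentiate F term by term:
  d/dx[x^2/25] = 2x/25
  d/dx[-y^2/25] = -2y·y'/25
  d/dx[-2] = 0
Adding these up, d/dx[F] = 0 becomes
  (2x/25) + (-2y/25)·y' = 0,
so isolating y',
  dy/dx = -(2x/25)/(-2y/25) = x/y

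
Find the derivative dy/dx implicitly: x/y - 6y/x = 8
Take d/dx of both sides. Since y is implicitly a function of x, the chain rule attaches a y' = dy/dx factor whenever we differentiate through y.

Set F(x, y) = (left side) − (right side), so the curve is F = 0. Differentiating each term of F:
  d/dx[x/y] = -x·y'/y^2 + 1/y
  d/dx[-6y/x] = -6·y'/x + 6y/x^2
  d/dx[-8] = 0

Collecting, the y'-free part is the partial derivative in x and the y' coefficient is the partial derivative in y:
  ∂F/∂x = 1/y + 6y/x^2
  ∂F/∂y = -x/y^2 - 6/x

so d/dx[F(x, y(x))] = ∂F/∂x + (∂F/∂y)·y' = 0. Rearranging,
  dy/dx = -(∂F/∂x)/(∂F/∂y) = -(1/y + 6y/x^2)/(-x/y^2 - 6/x)
        = -((x^2 + 6y^2)/(x^2y))/(-(x^2 + 6y^2)/(xy^2)) = y/x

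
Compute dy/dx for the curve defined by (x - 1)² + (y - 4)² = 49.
Apply d/dx to both sides, remembering that y depends on x. Each occurrence of y therefore brings in a y' = dy/dx via the chain rule.

With F(x, y) equal to the left-hand side minus the right, differentiate F term by term:
  d/dx[(x - 1)^2] = 2x - 2
  d/dx[(y - 4)^2] = 2·y'(y - 4)
  d/dx[-49] = 0
Adding these up, d/dx[F] = 0 becomes
  (2x - 2) + (2y - 8)·y' = 0,
so isolating y',
  dy/dx = -(2x - 2)/(2y - 8) = (1 - x)/(y - 4)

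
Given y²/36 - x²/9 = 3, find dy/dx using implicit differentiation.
Apply d/dx to both sides, remembering that y depends on x. Each occurrence of y therefore brings in a y' = dy/dx via the chain rule.

With F(x, y) equal to the left-hand side minus the right, differentiate F term by term:
  d/dx[-x^2/9] = -2x/9
  d/dx[y^2/36] = y·y'/18
  d/dx[-3] = 0
Adding these up, d/dx[F] = 0 becomes
  (-2x/9) + (y/18)·y' = 0,
so isolating y',
  dy/dx = -(-2x/9)/(y/18) = 4x/y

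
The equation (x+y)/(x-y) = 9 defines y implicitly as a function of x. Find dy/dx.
Apply d/dx to both sides, remembering that y depends on x. Each occurrence of y therefore brings in a y' = dy/dx via the chain rule.

With F(x, y) equal to the left-hand side minus the right, differentiate F term by term:
  d/dx[(x + y)/(x - y)] = (y' + 1)/(x - y) + (x + y)(y' - 1)/(x - y)^2
  d/dx[-9] = 0
Adding these up, d/dx[F] = 0 becomes
  (1/(x - y) - (x + y)/(x - y)^2) + (1/(x - y) + (x + y)/(x - y)^2)·y' = 0,
so isolating y',
  dy/dx = -(1/(x - y) - (x + y)/(x - y)^2)/(1/(x - y) + (x + y)/(x - y)^2)
        = -(-2y/(x - y)^2)/(2x/(x - y)^2) = y/x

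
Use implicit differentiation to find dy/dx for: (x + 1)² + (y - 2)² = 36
Differentiate the relation implicitly: treat y = y(x) and apply the chain rule, so every y-derivative picks up a y' = dy/dx factor.

With everything moved to the left-hand side, differentiate term by term:
  d/dx[(x + 1)^2] = 2x + 2
  d/dx[(y - 2)^2] = 2·y'(y - 2)
  d/dx[-36] = 0

Separating the contributions that come from x directly and those that come through y:
  without y':      2x + 2
  multiplying y':  2y - 4

so (2x + 2) + (2y - 4)·y' = 0, and therefore
  dy/dx = -(2x + 2)/(2y - 4) = (-x - 1)/(y - 2)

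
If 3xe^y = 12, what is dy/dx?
Take d/dx of both sides. Since y is implicitly a function of x, the chain rule attaches a y' = dy/dx factor whenever we differentiate through y.

Set F(x, y) = (left side) − (right side), so the curve is F = 0. Differentiating each term of F:
  d/dx[3x·e^(y)] = 3x·y'·e^(y) + 3e^(y)
  d/dx[-12] = 0

Collecting, the y'-free part is the partial derivative in x and the y' coefficient is the partial derivative in y:
  ∂F/∂x = 3e^(y)
  ∂F/∂y = 3x·e^(y)

so d/dx[F(x, y(x))] = ∂F/∂x + (∂F/∂y)·y' = 0. Rearranging,
  dy/dx = -(∂F/∂x)/(∂F/∂y) = -(3e^(y))/(3x·e^(y)) = -1/x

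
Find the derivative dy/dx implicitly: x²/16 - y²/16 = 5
Differentiate both sides with respect to x, treating y as y(x). By the chain rule, any term containing y contributes a factor of y' = dy/dx when we differentiate it.

Move every term to one side and write the relation as F(x, y) = 0. Term by term,
  d/dx[x^2/16] = x/8
  d/dx[-y^2/16] = -y·y'/8
  d/dx[-5] = 0

The pieces without y' make up ∂F/∂x and the coefficient of y' is ∂F/∂y:
  ∂F/∂x = x/8,
  ∂F/∂y = -y/8.

Since d/dx[F] = ∂F/∂x + (∂F/∂y)·y' = 0, solve for y':
  (∂F/∂y)·y' = -∂F/∂x
  dy/dx = -(∂F/∂x)/(∂F/∂y) = -(x/8)/(-y/8) = x/y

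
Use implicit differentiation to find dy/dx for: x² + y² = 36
Differentiate both sides with respect to x, treating y as y(x). By the chain rule, any term containing y contributes a factor of y' = dy/dx when we differentiate it.

Move every term to one side and write the relation as F(x, y) = 0. Term by term,
  d/dx[x^2] = 2x
  d/dx[y^2] = 2y·y'
  d/dx[-36] = 0

The pieces without y' make up ∂F/∂x and the coefficient of y' is ∂F/∂y:
  ∂F/∂x = 2x,
  ∂F/∂y = 2y.

Since d/dx[F] = ∂F/∂x + (∂F/∂y)·y' = 0, solve for y':
  (∂F/∂y)·y' = -∂F/∂x
  dy/dx = -(∂F/∂x)/(∂F/∂y) = -(2x)/(2y) = -x/y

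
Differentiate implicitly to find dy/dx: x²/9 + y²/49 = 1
Differentiate both sides with respect to x, treating y as y(x). By the chain rule, any term containing y contributes a factor of y' = dy/dx when we differentiate it.

Move every term to one side and write the relation as F(x, y) = 0. Term by term,
  d/dx[x^2/9] = 2x/9
  d/dx[y^2/49] = 2y·y'/49
  d/dx[-1] = 0

The pieces without y' make up ∂F/∂x and the coefficient of y' is ∂F/∂y:
  ∂F/∂x = 2x/9,
  ∂F/∂y = 2y/49.

Since d/dx[F] = ∂F/∂x + (∂F/∂y)·y' = 0, solve for y':
  (∂F/∂y)·y' = -∂F/∂x
  dy/dx = -(∂F/∂x)/(∂F/∂y) = -(2x/9)/(2y/49) = -49x/(9y)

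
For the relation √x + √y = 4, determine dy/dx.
Differentiate both sides with respect to x, treating y as y(x). By the chain rule, any term containing y contributes a factor of y' = dy/dx when we differentiate it.

Move every term to one side and write the relation as F(x, y) = 0. Term by term,
  d/dx[√(x)] = 1/(2√(x))
  d/dx[√(y)] = y'/(2√(y))
  d/dx[-4] = 0

The pieces without y' make up ∂F/∂x and the coefficient of y' is ∂F/∂y:
  ∂F/∂x = 1/(2√(x)),
  ∂F/∂y = 1/(2√(y)).

Since d/dx[F] = ∂F/∂x + (∂F/∂y)·y' = 0, solve for y':
  (∂F/∂y)·y' = -∂F/∂x
  dy/dx = -(∂F/∂x)/(∂F/∂y) = -(1/(2√(x)))/(1/(2√(y))) = -√(y)/√(x)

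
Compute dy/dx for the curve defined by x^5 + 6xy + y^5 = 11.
Take d/dx of both sides. Since y is implicitly a function of x, the chain rule attaches a y' = dy/dx factor whenever we differentiate through y.

Set F(x, y) = (left side) − (right side), so the curve is F = 0. Differentiating each term of F:
  d/dx[x^5] = 5x^4
  d/dx[6xy] = 6x·y' + 6y
  d/dx[y^5] = 5y^4·y'
  d/dx[-11] = 0

Collecting, the y'-free part is the partial derivative in x and the y' coefficient is the partial derivative in y:
  ∂F/∂x = 5x^4 + 6y
  ∂F/∂y = 6x + 5y^4

so d/dx[F(x, y(x))] = ∂F/∂x + (∂F/∂y)·y' = 0. Rearranging,
  dy/dx = -(∂F/∂x)/(∂F/∂y) = -(5x^4 + 6y)/(6x + 5y^4) = (-5x^4 - 6y)/(6x + 5y^4)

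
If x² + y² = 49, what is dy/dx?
Differentiate both sides with respect to x, treating y as y(x). By the chain rule, any term containing y contributes a factor of y' = dy/dx when we differentiate it.

Move every term to one side and write the relation as F(x, y) = 0. Term by term,
  d/dx[x^2] = 2x
  d/dx[y^2] = 2y·y'
  d/dx[-49] = 0

The pieces without y' make up ∂F/∂x and the coefficient of y' is ∂F/∂y:
  ∂F/∂x = 2x,
  ∂F/∂y = 2y.

Since d/dx[F] = ∂F/∂x + (∂F/∂y)·y' = 0, solve for y':
  (∂F/∂y)·y' = -∂F/∂x
  dy/dx = -(∂F/∂x)/(∂F/∂y) = -(2x)/(2y) = -x/y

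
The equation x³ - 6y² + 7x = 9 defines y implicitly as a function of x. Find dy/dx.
Apply d/dx to both sides, remembering that y depends on x. Each occurrence of y therefore brings in a y' = dy/dx via the chain rule.

With F(x, y) equal to the left-hand side minus the right, differentiate F term by term:
  d/dx[x^3] = 3x^2
  d/dx[7x] = 7
  d/dx[-6y^2] = -12y·y'
  d/dx[-9] = 0
Adding these up, d/dx[F] = 0 becomes
  (3x^2 + 7) + (-12y)·y' = 0,
so isolating y',
  dy/dx = -(3x^2 + 7)/(-12y) = (3x^2 + 7)/(12y)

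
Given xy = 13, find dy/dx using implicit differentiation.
Take d/dx of both sides. Since y is implicitly a function of x, the chain rule attaches a y' = dy/dx factor whenever we differentiate through y.

Set F(x, y) = (left side) − (right side), so the curve is F = 0. Differentiating each term of F:
  d/dx[xy] = x·y' + y
  d/dx[-13] = 0

Collecting, the y'-free part is the partial derivative in x and the y' coefficient is the partial derivative in y:
  ∂F/∂x = y
  ∂F/∂y = x

so d/dx[F(x, y(x))] = ∂F/∂x + (∂F/∂y)·y' = 0. Rearranging,
  dy/dx = -(∂F/∂x)/(∂F/∂y) = -(y)/(x) = -y/x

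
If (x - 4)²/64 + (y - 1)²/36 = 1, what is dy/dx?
Apply d/dx to both sides, remembering that y depends on x. Each occurrence of y therefore brings in a y' = dy/dx via the chain rule.

With F(x, y) equal to the left-hand side minus the right, differentiate F term by term:
  d/dx[(x - 4)^2/64] = x/32 - 1/8
  d/dx[(y - 1)^2/36] = y'(y - 1)/18
  d/dx[-1] = 0
Adding these up, d/dx[F] = 0 becomes
  (x/32 - 1/8) + (y/18 - 1/18)·y' = 0,
so isolating y',
  dy/dx = -(x/32 - 1/8)/(y/18 - 1/18)
        = -((x - 4)/32)/((y - 1)/18) = 9(4 - x)/(16(y - 1))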